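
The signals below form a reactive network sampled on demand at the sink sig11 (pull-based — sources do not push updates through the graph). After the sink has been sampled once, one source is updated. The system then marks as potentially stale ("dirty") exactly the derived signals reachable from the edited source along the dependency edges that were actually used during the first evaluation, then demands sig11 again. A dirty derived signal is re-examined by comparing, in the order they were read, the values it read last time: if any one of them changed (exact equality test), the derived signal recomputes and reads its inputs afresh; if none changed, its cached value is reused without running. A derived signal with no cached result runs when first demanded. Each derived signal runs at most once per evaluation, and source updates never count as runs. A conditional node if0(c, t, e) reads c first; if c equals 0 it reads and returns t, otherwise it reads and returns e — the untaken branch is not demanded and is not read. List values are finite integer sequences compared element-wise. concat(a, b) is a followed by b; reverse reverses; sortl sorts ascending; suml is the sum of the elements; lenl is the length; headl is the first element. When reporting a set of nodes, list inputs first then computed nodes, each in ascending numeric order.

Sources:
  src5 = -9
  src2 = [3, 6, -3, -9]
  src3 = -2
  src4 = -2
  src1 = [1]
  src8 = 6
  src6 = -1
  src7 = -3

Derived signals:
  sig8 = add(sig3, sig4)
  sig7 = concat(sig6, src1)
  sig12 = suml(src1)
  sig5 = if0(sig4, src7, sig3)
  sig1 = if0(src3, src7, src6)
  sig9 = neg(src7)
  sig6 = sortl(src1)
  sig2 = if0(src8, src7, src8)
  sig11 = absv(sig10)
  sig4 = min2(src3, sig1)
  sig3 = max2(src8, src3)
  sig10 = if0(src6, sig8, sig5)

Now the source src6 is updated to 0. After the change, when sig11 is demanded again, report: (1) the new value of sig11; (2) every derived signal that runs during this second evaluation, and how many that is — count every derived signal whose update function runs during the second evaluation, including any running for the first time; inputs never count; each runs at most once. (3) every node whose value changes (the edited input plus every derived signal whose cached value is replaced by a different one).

sig11 now evaluates to 4.
Run set: sig1, sig4, sig8, sig10, sig11 (5 run).
Changed values: src6, sig1, sig10, sig11.
The important point: the flipped condition redirects demand; sig5 is left stale, never re-checked.

Initial pass — values computed on the first demand:
  sig1 = if0(src3=-2 -> else branch src6) = -1
  sig3 = max2(6, -2) = 6
  sig4 = min2(-2, -1) = -2
  sig5 = if0(sig4=-2 -> else branch sig3) = 6
  sig10 = if0(src6=-1 -> else branch sig5) = 6
  sig11 = absv(6) = 6

Second demand — change propagation:
  sig1: re-runs because src6 -1->0; new result 0.
  sig4: re-runs because sig1 -1->0; new result -2 (unchanged).
  sig5: dirty yet unreached — the second evaluation never asks for it.
  sig8: newly demanded (no cache) — executes and yields 4.
  sig10: re-runs because src6 -1->0; new result 4.
  sig11: re-runs because sig10 6->4; new result 4.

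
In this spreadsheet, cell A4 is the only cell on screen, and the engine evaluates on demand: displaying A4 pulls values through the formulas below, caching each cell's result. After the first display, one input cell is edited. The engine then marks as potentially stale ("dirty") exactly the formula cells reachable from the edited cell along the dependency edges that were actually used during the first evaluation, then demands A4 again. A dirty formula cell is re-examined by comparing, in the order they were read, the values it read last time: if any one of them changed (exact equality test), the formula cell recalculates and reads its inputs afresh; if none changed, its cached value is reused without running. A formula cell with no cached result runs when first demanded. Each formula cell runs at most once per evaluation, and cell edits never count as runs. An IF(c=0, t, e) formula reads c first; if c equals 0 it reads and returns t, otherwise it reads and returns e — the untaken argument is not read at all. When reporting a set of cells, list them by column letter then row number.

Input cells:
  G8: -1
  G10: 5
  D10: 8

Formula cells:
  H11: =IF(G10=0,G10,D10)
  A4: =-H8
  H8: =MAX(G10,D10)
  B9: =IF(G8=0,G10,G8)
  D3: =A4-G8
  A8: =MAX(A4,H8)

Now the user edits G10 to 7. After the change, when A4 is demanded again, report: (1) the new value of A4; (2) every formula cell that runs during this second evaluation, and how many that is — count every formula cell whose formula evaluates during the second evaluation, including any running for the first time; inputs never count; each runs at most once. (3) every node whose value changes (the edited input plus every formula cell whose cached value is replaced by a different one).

Initial pass — values computed on the first demand:
  H8 = MAX(5, 8) = 8
  A4 = -(8) = -8

Second demand — change propagation:
  H8: re-runs because G10 5->7; new result 8 (unchanged).
  A4: re-examined; everything it read last time is the same (H8 unchanged) — cache -8 kept, no run.

The important point: H8 recomputes to an identical value, and the output ends up unchanged.

A4 now evaluates to -8.
Run set: H8 (1 run).
Changed values: G10.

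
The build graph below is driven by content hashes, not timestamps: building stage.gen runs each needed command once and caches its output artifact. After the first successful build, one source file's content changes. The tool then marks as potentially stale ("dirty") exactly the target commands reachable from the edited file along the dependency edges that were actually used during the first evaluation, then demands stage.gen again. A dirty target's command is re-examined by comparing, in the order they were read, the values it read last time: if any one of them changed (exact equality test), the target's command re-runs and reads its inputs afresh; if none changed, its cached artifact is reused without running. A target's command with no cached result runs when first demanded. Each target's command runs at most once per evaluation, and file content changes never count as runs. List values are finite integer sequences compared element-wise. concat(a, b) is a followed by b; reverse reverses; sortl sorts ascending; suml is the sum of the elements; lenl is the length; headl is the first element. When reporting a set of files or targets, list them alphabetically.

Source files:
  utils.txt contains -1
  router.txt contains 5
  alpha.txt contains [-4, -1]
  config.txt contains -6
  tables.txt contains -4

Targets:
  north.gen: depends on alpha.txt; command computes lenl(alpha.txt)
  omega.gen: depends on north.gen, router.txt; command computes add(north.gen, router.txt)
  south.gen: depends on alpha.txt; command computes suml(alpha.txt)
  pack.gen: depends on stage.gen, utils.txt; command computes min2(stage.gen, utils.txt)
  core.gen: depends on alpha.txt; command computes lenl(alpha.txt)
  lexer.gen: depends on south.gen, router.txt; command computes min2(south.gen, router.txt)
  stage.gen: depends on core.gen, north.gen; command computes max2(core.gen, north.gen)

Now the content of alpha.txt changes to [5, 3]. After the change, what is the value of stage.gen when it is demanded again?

Initial pass — values computed on the first demand:
  core.gen = lenl([-4, -1]) = 2
  north.gen = lenl([-4, -1]) = 2
  stage.gen = max2(2, 2) = 2

Second demand — change propagation:
  core.gen: re-runs because alpha.txt [-4, -1]->[5, 3]; new result 2 (unchanged).
  north.gen: re-runs because alpha.txt [-4, -1]->[5, 3]; new result 2 (unchanged).
  stage.gen: re-examined; everything it read last time is the same (core.gen unchanged, north.gen unchanged) — cache 2 kept, no run.

The important point: at stage.gen every value read last time is unchanged, so the dirty flag clears without a run.

stage.gen now evaluates to 2.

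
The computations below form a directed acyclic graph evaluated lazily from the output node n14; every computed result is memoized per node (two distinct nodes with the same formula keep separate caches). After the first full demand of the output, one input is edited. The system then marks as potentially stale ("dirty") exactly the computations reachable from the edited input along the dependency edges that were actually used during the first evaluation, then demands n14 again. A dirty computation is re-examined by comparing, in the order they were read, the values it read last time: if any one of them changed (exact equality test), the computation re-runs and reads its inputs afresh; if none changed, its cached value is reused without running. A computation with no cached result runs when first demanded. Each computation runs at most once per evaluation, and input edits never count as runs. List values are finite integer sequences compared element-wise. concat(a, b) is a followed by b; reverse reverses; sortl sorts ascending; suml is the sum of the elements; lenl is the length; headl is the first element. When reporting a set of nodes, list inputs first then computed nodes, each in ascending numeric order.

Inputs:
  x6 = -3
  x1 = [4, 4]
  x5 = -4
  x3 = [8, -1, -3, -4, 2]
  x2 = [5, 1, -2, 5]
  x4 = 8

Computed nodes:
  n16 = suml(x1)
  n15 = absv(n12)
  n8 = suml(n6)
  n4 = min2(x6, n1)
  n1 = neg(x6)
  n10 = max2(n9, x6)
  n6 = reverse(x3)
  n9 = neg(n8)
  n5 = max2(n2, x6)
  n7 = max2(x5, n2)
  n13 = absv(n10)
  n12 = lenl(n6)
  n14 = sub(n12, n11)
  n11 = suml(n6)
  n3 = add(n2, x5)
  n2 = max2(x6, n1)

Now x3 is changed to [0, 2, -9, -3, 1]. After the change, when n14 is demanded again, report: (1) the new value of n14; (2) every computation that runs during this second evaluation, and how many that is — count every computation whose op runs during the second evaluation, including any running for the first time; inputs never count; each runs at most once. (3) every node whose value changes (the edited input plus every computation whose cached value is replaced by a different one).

First demand of the output computes:
  n6 = reverse([8, -1, -3, -4, 2]) = [2, -4, -3, -1, 8]
  n11 = suml([2, -4, -3, -1, 8]) = 2
  n12 = lenl([2, -4, -3, -1, 8]) = 5
  n14 = sub(5, 2) = 3

After the edit, cleaning proceeds:
  n6: a read changed (x3 [8, -1, -3, -4, 2]->[0, 2, -9, -3, 1]) — executes, giving [1, -3, -9, 2, 0].
  n11: a read changed (n6 [2, -4, -3, -1, 8]->[1, -3, -9, 2, 0]) — executes, giving -9.
  n12: a read changed (n6 [2, -4, -3, -1, 8]->[1, -3, -9, 2, 0]) — executes, giving 5 — identical to its old value.
  n14: a read changed (n11 2->-9) — executes, giving 14.

Demanding n14 again yields 14.
4 computations run: n6, n11, n12, n14.
The nodes whose values change: x3, n6, n11, n14.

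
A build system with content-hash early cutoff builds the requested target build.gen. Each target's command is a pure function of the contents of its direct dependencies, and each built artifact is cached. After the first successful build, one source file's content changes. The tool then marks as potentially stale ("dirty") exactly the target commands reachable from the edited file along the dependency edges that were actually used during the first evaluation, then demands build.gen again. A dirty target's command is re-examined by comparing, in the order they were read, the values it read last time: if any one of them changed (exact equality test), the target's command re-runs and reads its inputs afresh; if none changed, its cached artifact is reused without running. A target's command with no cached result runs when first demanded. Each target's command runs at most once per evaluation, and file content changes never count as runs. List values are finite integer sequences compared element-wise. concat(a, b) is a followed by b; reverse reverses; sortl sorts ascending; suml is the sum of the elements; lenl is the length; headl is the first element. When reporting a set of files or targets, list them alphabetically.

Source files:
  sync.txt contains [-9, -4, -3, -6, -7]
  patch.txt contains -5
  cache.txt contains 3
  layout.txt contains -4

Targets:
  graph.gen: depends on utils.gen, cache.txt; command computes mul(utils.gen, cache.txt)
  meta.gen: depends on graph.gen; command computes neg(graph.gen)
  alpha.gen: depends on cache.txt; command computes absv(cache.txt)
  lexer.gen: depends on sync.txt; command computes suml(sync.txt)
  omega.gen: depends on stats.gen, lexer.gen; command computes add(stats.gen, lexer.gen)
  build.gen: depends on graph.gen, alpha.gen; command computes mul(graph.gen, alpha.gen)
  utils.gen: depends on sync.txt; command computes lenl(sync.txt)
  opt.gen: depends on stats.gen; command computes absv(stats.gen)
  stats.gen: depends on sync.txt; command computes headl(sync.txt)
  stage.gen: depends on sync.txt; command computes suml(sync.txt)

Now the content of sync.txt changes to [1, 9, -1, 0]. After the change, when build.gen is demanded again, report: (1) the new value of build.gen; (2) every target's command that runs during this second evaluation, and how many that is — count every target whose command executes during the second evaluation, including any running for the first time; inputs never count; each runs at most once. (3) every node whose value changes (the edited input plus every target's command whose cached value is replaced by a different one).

First evaluation (everything demanded from the output):
  alpha.gen = absv(3) = 3
  utils.gen = lenl([-9, -4, -3, -6, -7]) = 5
  graph.gen = mul(5, 3) = 15
  build.gen = mul(15, 3) = 45

Propagation after the edit:
  utils.gen: runs — sync.txt [-9, -4, -3, -6, -7]->[1, 9, -1, 0]; result 4.
  graph.gen: runs — utils.gen 5->4; result 12.
  build.gen: runs — graph.gen 15->12; result 36.

New value of build.gen: 36.
Target commands that run: build.gen, graph.gen, utils.gen — 3 in total.
Values that change: build.gen, graph.gen, sync.txt, utils.gen.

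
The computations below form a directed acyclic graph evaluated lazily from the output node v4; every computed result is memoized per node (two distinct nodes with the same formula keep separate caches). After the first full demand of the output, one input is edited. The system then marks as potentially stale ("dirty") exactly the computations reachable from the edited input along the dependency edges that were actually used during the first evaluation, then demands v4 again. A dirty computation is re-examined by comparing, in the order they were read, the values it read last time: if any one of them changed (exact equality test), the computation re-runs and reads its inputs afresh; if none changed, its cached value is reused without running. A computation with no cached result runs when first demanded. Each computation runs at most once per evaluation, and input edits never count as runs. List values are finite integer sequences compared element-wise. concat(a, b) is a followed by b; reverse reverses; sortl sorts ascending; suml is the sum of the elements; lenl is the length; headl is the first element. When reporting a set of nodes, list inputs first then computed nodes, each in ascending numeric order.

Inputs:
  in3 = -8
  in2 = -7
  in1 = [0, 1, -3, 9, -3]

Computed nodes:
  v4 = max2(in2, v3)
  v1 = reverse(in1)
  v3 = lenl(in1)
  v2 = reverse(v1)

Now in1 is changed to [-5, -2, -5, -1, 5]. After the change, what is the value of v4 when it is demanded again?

Demanding v4 again yields 5.
Note the absorption at v3: it re-runs yet its value is the same, leaving the output's value untouched.

First demand of the output computes:
  v3 = lenl([0, 1, -3, 9, -3]) = 5
  v4 = max2(-7, 5) = 5

After the edit, cleaning proceeds:
  v3: a read changed (in1 [0, 1, -3, 9, -3]->[-5, -2, -5, -1, 5]) — executes, giving 5 — identical to its old value.
  v4: dirty, but its reads are unchanged (in2 unchanged, v3 unchanged); cached 5 stands.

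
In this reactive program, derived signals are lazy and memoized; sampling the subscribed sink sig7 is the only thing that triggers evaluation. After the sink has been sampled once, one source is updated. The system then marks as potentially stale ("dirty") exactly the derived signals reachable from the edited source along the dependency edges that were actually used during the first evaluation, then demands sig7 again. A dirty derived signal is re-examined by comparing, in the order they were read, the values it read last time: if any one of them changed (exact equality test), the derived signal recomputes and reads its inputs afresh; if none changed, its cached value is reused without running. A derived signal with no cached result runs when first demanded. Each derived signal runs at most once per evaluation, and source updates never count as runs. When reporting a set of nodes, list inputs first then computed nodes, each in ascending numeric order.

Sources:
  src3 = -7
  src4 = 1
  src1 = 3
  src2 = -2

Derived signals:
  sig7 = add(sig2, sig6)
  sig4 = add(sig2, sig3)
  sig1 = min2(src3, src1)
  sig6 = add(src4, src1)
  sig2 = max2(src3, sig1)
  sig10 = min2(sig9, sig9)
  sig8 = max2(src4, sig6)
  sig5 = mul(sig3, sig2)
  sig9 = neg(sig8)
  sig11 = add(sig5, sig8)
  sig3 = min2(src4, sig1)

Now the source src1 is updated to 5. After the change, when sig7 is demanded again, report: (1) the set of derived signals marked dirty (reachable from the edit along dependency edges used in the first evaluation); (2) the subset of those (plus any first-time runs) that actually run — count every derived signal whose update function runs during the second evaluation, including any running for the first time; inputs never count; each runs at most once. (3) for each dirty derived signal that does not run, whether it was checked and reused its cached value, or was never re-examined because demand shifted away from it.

First demand of the output computes:
  sig1 = min2(-7, 3) = -7
  sig2 = max2(-7, -7) = -7
  sig6 = add(1, 3) = 4
  sig7 = add(-7, 4) = -3

After the edit, cleaning proceeds:
  sig1: a read changed (src1 3->5) — executes, giving -7 — identical to its old value.
  sig2: dirty, but its reads are unchanged (src3 unchanged, sig1 unchanged); cached -7 stands.
  sig6: a read changed (src1 3->5) — executes, giving 6.
  sig7: a read changed (sig6 4->6) — executes, giving -1.

Note where the cutoff bites: sig2 is checked, finds nothing changed, and keeps its cache.

The edit dirties: sig1, sig2, sig6, sig7.
3 derived signals run: sig1, sig6, sig7.
Cache hits after checking: sig2.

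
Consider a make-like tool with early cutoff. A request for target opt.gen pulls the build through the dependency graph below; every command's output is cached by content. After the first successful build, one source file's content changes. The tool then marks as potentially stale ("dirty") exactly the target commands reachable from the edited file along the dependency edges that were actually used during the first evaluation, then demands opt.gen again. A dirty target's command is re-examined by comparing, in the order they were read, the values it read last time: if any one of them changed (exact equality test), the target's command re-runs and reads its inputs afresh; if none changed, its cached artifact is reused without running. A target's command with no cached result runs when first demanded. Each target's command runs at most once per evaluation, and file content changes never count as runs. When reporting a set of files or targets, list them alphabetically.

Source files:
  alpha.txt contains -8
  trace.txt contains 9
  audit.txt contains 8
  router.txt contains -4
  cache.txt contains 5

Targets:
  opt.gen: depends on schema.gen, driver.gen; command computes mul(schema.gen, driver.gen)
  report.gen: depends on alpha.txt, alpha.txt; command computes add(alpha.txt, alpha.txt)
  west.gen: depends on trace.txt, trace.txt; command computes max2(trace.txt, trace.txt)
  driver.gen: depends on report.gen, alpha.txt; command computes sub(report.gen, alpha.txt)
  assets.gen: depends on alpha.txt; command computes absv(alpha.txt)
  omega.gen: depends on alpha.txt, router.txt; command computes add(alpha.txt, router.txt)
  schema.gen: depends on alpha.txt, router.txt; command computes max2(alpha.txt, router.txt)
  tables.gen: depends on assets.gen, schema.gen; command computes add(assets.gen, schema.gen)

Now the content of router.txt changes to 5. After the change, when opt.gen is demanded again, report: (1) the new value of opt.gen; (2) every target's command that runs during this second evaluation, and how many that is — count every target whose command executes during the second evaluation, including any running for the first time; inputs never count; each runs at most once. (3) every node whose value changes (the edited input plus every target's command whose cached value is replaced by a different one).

First demand of the output computes:
  report.gen = add(-8, -8) = -16
  driver.gen = sub(-16, -8) = -8
  schema.gen = max2(-8, -4) = -4
  opt.gen = mul(-4, -8) = 32

After the edit, cleaning proceeds:
  schema.gen: a read changed (router.txt -4->5) — executes, giving 5.
  opt.gen: a read changed (schema.gen -4->5) — executes, giving -40.

Demanding opt.gen again yields -40.
2 target commands run: opt.gen, schema.gen.
The nodes whose values change: opt.gen, router.txt, schema.gen.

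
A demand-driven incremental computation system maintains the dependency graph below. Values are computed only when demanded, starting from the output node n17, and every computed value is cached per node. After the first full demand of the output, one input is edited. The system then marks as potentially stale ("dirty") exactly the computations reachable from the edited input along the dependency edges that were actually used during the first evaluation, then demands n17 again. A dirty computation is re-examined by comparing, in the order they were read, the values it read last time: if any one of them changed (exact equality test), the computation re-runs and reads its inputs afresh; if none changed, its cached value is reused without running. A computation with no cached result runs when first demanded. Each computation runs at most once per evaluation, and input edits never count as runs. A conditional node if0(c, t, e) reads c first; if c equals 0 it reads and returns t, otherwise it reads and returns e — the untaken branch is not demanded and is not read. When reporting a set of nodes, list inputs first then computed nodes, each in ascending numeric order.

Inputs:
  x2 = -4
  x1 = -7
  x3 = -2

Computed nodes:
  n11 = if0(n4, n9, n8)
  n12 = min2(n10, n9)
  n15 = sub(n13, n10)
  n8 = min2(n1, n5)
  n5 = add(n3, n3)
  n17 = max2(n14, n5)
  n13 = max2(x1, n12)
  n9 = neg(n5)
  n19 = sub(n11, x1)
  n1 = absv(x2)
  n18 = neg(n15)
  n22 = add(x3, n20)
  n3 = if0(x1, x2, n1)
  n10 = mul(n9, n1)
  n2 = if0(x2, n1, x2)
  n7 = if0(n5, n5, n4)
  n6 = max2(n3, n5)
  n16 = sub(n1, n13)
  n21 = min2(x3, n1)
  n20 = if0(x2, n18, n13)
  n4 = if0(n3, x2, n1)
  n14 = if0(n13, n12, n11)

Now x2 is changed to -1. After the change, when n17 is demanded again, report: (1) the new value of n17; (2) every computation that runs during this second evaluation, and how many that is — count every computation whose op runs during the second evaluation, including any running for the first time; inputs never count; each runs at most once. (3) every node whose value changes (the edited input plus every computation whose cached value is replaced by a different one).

First evaluation (everything demanded from the output):
  n1 = absv(-4) = 4
  n3 = if0(x1=-7 -> else branch n1) = 4
  n4 = if0(n3=4 -> else branch n1) = 4
  n5 = add(4, 4) = 8
  n8 = min2(4, 8) = 4
  n9 = neg(8) = -8
  n10 = mul(-8, 4) = -32
  n11 = if0(n4=4 -> else branch n8) = 4
  n12 = min2(-32, -8) = -32
  n13 = max2(-7, -32) = -7
  n14 = if0(n13=-7 -> else branch n11) = 4
  n17 = max2(4, 8) = 8

Propagation after the edit:
  n1: runs — x2 -4->-1; result 1.
  n3: runs — n1 4->1; result 1.
  n4: runs — n3 4->1; n1 4->1; result 1.
  n5: runs — n3 4->1; n3 4->1; result 2.
  n8: runs — n1 4->1; n5 8->2; result 1.
  n9: runs — n5 8->2; result -2.
  n10: runs — n9 -8->-2; n1 4->1; result -2.
  n11: runs — n4 4->1; n8 4->1; result 1.
  n12: runs — n10 -32->-2; n9 -8->-2; result -2.
  n13: runs — n12 -32->-2; result -2.
  n14: runs — n13 -7->-2; n11 4->1; result 1.
  n17: runs — n14 4->1; n5 8->2; result 2.

New value of n17: 2.
Computations that run: n1, n3, n4, n5, n8, n9, n10, n11, n12, n13, n14, n17 — 12 in total.
Values that change: x2, n1, n3, n4, n5, n8, n9, n10, n11, n12, n13, n14, n17.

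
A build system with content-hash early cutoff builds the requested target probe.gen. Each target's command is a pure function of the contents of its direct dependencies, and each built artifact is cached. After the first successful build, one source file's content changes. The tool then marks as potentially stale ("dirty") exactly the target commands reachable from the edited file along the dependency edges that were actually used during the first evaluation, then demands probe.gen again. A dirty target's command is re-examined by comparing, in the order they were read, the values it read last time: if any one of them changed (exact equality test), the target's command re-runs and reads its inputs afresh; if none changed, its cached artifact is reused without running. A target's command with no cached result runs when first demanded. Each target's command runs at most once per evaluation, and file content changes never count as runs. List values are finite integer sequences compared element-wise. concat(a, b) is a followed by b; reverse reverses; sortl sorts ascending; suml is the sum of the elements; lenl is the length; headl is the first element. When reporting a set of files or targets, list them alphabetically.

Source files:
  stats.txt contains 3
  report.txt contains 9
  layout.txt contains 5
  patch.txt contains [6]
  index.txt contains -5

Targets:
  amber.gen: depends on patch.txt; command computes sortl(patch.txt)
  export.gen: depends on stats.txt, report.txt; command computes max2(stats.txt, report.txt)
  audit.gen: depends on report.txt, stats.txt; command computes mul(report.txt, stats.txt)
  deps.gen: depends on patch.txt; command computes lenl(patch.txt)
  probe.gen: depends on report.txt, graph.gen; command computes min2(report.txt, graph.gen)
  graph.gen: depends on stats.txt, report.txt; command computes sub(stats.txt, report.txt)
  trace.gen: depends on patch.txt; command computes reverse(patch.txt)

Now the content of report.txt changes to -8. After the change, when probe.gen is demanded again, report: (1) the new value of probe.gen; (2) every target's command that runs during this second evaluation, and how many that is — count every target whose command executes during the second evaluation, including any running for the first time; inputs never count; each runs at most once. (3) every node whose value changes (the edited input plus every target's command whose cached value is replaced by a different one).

First evaluation (everything demanded from the output):
  graph.gen = sub(3, 9) = -6
  probe.gen = min2(9, -6) = -6

Propagation after the edit:
  graph.gen: runs — report.txt 9->-8; result 11.
  probe.gen: runs — report.txt 9->-8; graph.gen -6->11; result -8.

New value of probe.gen: -8.
Target commands that run: graph.gen, probe.gen — 2 in total.
Values that change: graph.gen, probe.gen, report.txt.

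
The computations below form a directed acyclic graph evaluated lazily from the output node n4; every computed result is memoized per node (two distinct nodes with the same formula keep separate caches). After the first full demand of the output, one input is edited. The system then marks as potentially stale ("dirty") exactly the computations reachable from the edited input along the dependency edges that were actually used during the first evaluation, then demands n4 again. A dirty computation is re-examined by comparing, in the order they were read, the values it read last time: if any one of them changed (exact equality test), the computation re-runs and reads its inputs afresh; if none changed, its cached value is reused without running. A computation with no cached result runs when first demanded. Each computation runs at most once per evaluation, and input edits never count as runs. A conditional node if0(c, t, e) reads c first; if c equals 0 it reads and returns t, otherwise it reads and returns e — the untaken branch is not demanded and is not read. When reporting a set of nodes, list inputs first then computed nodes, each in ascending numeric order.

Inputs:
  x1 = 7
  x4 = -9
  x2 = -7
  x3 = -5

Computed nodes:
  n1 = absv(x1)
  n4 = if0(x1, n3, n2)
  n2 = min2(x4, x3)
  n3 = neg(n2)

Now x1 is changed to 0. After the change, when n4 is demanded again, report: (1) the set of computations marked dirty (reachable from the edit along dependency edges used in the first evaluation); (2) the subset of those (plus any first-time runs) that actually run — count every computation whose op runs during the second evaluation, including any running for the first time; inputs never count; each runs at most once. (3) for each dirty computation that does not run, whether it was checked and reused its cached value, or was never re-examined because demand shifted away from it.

First demand of the output computes:
  n2 = min2(-9, -5) = -9
  n4 = if0(x1=7 -> else branch n2) = -9

After the edit, cleaning proceeds:
  n3: had never run; runs now, result 9.
  n4: a read changed (x1 7->0) — executes, giving 9.

Note the branch switch — n3 had no cache and runs now for the first time.

The edit dirties: n4.
2 computations run: n3, n4.
No dirty computation escaped a run.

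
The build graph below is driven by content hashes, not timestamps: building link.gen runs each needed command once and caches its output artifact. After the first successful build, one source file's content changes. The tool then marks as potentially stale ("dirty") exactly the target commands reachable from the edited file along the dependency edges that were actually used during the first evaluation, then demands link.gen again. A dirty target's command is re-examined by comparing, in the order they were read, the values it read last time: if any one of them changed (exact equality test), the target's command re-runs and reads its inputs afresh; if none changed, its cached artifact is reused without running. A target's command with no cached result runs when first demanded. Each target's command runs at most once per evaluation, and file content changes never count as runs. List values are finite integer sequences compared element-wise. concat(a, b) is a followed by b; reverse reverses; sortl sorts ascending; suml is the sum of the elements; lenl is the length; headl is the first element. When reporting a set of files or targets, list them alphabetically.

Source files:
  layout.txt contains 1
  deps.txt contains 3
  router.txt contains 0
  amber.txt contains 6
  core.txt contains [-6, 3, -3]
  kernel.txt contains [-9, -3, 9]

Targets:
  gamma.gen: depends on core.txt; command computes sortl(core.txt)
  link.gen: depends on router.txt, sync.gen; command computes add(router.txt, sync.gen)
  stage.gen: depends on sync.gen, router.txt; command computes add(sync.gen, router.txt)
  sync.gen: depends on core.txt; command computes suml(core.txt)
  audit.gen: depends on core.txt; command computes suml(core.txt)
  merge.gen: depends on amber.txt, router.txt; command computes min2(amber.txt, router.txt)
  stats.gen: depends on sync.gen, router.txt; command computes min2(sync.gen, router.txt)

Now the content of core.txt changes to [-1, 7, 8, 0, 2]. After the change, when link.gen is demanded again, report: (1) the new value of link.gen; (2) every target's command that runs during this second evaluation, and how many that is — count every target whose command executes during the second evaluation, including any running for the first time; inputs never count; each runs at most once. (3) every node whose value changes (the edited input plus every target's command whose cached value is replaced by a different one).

link.gen now evaluates to 16.
Run set: link.gen, sync.gen (2 run).
Changed values: core.txt, link.gen, sync.gen.

Initial pass — values computed on the first demand:
  sync.gen = suml([-6, 3, -3]) = -6
  link.gen = add(0, -6) = -6

Second demand — change propagation:
  sync.gen: re-runs because core.txt [-6, 3, -3]->[-1, 7, 8, 0, 2]; new result 16.
  link.gen: re-runs because sync.gen -6->16; new result 16.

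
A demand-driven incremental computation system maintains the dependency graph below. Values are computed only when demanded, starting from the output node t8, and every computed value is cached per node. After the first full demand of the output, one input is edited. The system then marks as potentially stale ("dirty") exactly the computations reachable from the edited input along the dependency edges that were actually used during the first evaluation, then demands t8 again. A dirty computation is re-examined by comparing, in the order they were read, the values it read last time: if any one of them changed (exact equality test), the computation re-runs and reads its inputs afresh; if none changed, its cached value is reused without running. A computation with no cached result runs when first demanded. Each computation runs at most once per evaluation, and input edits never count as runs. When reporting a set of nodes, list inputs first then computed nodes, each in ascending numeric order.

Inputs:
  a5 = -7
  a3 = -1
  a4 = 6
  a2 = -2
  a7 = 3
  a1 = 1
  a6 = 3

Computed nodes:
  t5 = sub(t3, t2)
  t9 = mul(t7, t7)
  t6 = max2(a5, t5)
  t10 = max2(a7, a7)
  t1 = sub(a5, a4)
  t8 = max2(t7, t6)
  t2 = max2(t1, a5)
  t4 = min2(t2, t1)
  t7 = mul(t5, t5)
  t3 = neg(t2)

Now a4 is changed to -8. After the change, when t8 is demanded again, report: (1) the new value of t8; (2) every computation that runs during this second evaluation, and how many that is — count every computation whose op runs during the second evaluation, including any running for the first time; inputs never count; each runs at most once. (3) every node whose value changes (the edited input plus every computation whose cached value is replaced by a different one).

New value of t8: 4.
Computations that run: t1, t2, t3, t5, t6, t7, t8 — 7 in total.
Values that change: a4, t1, t2, t3, t5, t6, t7, t8.

First evaluation (everything demanded from the output):
  t1 = sub(-7, 6) = -13
  t2 = max2(-13, -7) = -7
  t3 = neg(-7) = 7
  t5 = sub(7, -7) = 14
  t6 = max2(-7, 14) = 14
  t7 = mul(14, 14) = 196
  t8 = max2(196, 14) = 196

Propagation after the edit:
  t1: runs — a4 6->-8; result 1.
  t2: runs — t1 -13->1; result 1.
  t3: runs — t2 -7->1; result -1.
  t5: runs — t3 7->-1; t2 -7->1; result -2.
  t6: runs — t5 14->-2; result -2.
  t7: runs — t5 14->-2; t5 14->-2; result 4.
  t8: runs — t7 196->4; t6 14->-2; result 4.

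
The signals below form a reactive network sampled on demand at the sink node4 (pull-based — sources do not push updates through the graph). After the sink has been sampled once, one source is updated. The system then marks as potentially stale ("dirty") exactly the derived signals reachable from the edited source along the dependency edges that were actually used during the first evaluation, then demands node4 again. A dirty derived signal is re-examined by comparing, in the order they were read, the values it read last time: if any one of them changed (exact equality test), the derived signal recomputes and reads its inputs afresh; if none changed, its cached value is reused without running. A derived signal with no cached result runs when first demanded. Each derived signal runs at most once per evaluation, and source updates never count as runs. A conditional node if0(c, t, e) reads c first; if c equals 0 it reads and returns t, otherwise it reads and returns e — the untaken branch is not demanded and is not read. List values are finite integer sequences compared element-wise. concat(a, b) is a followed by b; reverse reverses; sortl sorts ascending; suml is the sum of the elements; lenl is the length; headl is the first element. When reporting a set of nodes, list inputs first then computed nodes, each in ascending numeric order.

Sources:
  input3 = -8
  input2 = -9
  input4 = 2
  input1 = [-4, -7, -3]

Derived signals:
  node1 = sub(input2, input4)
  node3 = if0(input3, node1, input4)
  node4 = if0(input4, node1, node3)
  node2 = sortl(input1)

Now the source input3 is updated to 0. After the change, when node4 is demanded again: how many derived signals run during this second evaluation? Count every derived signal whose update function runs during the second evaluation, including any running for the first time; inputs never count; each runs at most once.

Run set: node1, node3, node4 (3 run).
The important point: the flipped condition pulls in fresh nodes; node1 runs for the first time.

Initial pass — values computed on the first demand:
  node3 = if0(input3=-8 -> else branch input4) = 2
  node4 = if0(input4=2 -> else branch node3) = 2

Second demand — change propagation:
  node1: newly demanded (no cache) — executes and yields -11.
  node3: re-runs because input3 -8->0; new result -11.
  node4: re-runs because node3 2->-11; new result -11.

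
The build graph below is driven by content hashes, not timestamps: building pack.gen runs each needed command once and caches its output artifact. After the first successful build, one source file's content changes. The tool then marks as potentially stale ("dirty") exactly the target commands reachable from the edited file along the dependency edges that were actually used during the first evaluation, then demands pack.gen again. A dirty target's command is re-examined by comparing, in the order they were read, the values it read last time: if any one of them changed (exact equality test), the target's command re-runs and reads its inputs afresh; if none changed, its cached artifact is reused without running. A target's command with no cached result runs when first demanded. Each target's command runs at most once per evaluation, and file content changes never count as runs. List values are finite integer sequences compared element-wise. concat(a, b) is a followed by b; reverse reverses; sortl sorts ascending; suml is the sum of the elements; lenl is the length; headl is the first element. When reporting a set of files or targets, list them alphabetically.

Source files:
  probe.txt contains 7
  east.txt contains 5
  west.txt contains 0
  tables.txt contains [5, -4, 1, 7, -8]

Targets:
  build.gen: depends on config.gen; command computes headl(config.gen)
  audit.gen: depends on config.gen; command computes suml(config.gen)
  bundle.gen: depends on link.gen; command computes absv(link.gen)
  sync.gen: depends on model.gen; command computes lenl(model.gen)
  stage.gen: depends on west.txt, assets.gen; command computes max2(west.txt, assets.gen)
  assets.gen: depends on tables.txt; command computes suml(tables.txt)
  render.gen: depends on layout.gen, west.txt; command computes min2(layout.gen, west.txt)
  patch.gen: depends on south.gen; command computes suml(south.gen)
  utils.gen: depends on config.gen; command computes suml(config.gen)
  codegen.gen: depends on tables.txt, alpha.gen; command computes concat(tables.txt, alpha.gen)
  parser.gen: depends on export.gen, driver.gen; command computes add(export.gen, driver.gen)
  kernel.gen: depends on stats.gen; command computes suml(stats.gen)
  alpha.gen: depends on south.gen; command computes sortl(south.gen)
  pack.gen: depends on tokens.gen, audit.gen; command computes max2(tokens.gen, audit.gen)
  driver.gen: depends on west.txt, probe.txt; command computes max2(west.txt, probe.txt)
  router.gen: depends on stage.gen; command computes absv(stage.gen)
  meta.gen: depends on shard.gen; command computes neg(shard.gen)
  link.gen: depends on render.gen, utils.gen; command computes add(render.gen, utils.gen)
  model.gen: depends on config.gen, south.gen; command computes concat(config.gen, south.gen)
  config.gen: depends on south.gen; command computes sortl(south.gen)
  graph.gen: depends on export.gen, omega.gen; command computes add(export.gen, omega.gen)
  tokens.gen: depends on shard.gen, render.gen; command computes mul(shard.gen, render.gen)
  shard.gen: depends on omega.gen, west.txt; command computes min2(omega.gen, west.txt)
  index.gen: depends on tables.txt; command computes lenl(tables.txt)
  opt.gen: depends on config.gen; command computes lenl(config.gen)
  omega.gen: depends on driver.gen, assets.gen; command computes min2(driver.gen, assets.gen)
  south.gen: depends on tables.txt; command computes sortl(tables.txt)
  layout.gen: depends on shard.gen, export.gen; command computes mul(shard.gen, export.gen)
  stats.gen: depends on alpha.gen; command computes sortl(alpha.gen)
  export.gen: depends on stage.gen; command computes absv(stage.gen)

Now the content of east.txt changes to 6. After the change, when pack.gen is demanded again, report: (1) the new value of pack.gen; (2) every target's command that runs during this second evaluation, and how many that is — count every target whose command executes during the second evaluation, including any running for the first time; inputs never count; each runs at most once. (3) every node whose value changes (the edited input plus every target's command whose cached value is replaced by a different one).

Initial pass — values computed on the first demand:
  assets.gen = suml([5, -4, 1, 7, -8]) = 1
  driver.gen = max2(0, 7) = 7
  omega.gen = min2(7, 1) = 1
  shard.gen = min2(1, 0) = 0
  south.gen = sortl([5, -4, 1, 7, -8]) = [-8, -4, 1, 5, 7]
  config.gen = sortl([-8, -4, 1, 5, 7]) = [-8, -4, 1, 5, 7]
  audit.gen = suml([-8, -4, 1, 5, 7]) = 1
  stage.gen = max2(0, 1) = 1
  export.gen = absv(1) = 1
  layout.gen = mul(0, 1) = 0
  render.gen = min2(0, 0) = 0
  tokens.gen = mul(0, 0) = 0
  pack.gen = max2(0, 1) = 1

Second demand — change propagation:
  no demanded computation ever read east.txt, so the edit dirties nothing and nothing runs.

The important point: nothing the output needs ever reads east.txt, so the edit is invisible to it.

pack.gen now evaluates to 1.
Run set: none (0 run).
Changed values: east.txt.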